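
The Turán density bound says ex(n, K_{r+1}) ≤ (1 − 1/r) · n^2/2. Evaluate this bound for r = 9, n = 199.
Turán density bound = (8/9) · 199^2/2 = 158404/9 ≈ 17600.4444

Turán's theorem: ex(n, K_{r+1}) is achieved by the complete r-partite Turán graph T(n, r) with parts as balanced as possible, and is at most (1 − 1/r) · n^2/2. For r = 9, n = 199: the density bound is (8/9) · 39601/2 = 158404/9 ≈ 17600.4444. The integer-valued extremum is e(T(199, 9)) = 17600, which is strictly less than the density bound 158404/9 since 9 ∤ 199 (the parts of T(199, 9) cannot all be equal).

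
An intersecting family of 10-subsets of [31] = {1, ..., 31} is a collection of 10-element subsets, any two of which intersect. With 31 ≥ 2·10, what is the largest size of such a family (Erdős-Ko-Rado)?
max |F| = C(30, 9) = 14307150

Erdős-Ko-Rado (1961): when n ≥ 2k, max |F| = C(n−1, k−1). The bound is attained by the star {A : i ∈ A} for any fixed i ∈ [n]. Here C(31−1, 10−1) = C(30, 9) = 14307150.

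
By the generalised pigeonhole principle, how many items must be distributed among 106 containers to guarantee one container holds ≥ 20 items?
n = (20 − 1)·106 + 1 = 2015

By the generalised pigeonhole principle, to guarantee some box contains ≥ r objects we need more than (r − 1) · k objects total. Threshold: n = (r − 1) · k + 1. With r = 20 and k = 106: n = 19 · 106 + 1 = 2014 + 1 = 2015. For n = 2014 = 19 · 106, we can put exactly 19 objects in every box, avoiding 20 in any single one — so 2015 is tight.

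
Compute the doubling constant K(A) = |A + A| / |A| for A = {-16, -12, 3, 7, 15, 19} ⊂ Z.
K = |A + A| / |A| = 18/6 = 3

Enumerate A + A = {a + b : a, b ∈ A}. With |A| = 6, there are |A|^2 = 36 ordered sum pairs; collecting distinct values, A + A = {-32, -28, -24, -13, -9, -5, -1, 3, 6, 7, 10, 14, 18, 22, 26, 30, 34, 38}, so |A + A| = 18. Thus K = 18/6 = 3. For comparison, the minimum possible |A + A| over all 6-element sets is 2·6 − 1 = 11 (so min K = 11/6), attained only by arithmetic progressions.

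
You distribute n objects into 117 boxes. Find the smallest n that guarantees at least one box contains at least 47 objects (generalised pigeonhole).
n = (47 − 1)·117 + 1 = 5383

By the generalised pigeonhole principle, to guarantee some box contains ≥ r objects we need more than (r − 1) · k objects total. Threshold: n = (r − 1) · k + 1. With r = 47 and k = 117: n = 46 · 117 + 1 = 5382 + 1 = 5383. For n = 5382 = 46 · 117, we can put exactly 46 objects in every box, avoiding 47 in any single one — so 5383 is tight.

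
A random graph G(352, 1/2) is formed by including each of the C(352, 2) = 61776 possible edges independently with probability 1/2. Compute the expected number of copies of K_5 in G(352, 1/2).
E[# K_5] = C(352, 5) · (1/2)^C(5, 2) = 43766442720 / 2^10 = 1367701335/32 = 42740666.71875

For each 5-subset S of vertices (there are C(352, 5) = 43766442720 such S), let X_S = 1 if S induces a K_5 (all C(5, 2) = 10 edges present). Then P(X_S = 1) = (1/2)^10 = 1/1024. By linearity of expectation, E[# K_5] = C(352, 5) · (1/2)^10 = 43766442720 / 1024 = 1367701335/32 = 42740666.71875.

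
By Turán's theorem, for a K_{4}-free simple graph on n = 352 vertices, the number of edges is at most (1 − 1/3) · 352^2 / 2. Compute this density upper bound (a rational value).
Turán density bound = (2/3) · 352^2/2 = 123904/3 ≈ 41301.3333

Turán's theorem: ex(n, K_{r+1}) is achieved by the complete r-partite Turán graph T(n, r) with parts as balanced as possible, and is at most (1 − 1/r) · n^2/2. For r = 3, n = 352: the density bound is (2/3) · 123904/2 = 123904/3 ≈ 41301.3333. The integer-valued extremum is e(T(352, 3)) = 41301, which is strictly less than the density bound 123904/3 since 3 ∤ 352 (the parts of T(352, 3) cannot all be equal).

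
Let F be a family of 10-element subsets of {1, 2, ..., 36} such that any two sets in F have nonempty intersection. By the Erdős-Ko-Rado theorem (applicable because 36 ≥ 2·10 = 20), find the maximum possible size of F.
max |F| = C(35, 9) = 70607460

The Erdős-Ko-Rado theorem states: for n ≥ 2k, an intersecting family of k-subsets of an n-element set has size at most C(n − 1, k − 1), with equality for 'star' families {A ⊆ [n] : |A| = k, i ∈ A} (fix an element i). For n = 36, k = 10: C(35, 9) = 70607460.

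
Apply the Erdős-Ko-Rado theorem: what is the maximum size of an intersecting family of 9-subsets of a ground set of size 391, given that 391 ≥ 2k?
max |F| = C(390, 8) = 12348505742704560

The Erdős-Ko-Rado theorem states: for n ≥ 2k, an intersecting family of k-subsets of an n-element set has size at most C(n − 1, k − 1), with equality for 'star' families {A ⊆ [n] : |A| = k, i ∈ A} (fix an element i). For n = 391, k = 9: C(390, 8) = 12348505742704560.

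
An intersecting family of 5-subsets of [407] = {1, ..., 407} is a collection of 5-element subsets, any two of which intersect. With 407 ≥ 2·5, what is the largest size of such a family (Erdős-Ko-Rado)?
max |F| = C(406, 4) = 1115465715

The Erdős-Ko-Rado theorem states: for n ≥ 2k, an intersecting family of k-subsets of an n-element set has size at most C(n − 1, k − 1), with equality for 'star' families {A ⊆ [n] : |A| = k, i ∈ A} (fix an element i). For n = 407, k = 5: C(406, 4) = 1115465715.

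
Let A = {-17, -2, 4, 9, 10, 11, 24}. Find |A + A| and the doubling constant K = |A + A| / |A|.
K = |A + A| / |A| = 24/7

Enumerate A + A = {a + b : a, b ∈ A}. With |A| = 7, there are |A|^2 = 49 ordered sum pairs; collecting distinct values, A + A = {-34, -19, -13, -8, -7, -6, -4, 2, 7, 8, 9, 13, 14, 15, 18, 19, 20, 21, 22, 28, 33, 34, 35, 48}, so |A + A| = 24. Thus K = 24/7. For comparison, the minimum possible |A + A| over all 7-element sets is 2·7 − 1 = 13 (so min K = 13/7), attained only by arithmetic progressions.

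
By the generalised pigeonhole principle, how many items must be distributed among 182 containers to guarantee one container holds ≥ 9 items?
n = (9 − 1)·182 + 1 = 1457

By the generalised pigeonhole principle, to guarantee some box contains ≥ r objects we need more than (r − 1) · k objects total. Threshold: n = (r − 1) · k + 1. With r = 9 and k = 182: n = 8 · 182 + 1 = 1456 + 1 = 1457. For n = 1456 = 8 · 182, we can put exactly 8 objects in every box, avoiding 9 in any single one — so 1457 is tight.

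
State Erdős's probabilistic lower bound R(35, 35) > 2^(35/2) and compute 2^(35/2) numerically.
2^(35/2) = 185363.8; so R(35, 35) > 185363.8

Colour each edge of K_n uniformly at random with red/blue. The expected number of monochromatic K_35 is C(n, 35) · 2 · 2^(−C(35,2)). If C(n, 35) · 2^(1 − C(35,2)) < 1, then with positive probability no monochromatic K_35 exists, so R(35, 35) > n. The standard estimate C(n, 35) ≤ n^35/35! shows this inequality holds whenever n ≤ 2^(35/2) (since 35! · 2^(C(35,2) − 1) > 2^(35^2/2) ≥ n^35). Hence R(35, 35) > 2^(35/2) = 185363.8.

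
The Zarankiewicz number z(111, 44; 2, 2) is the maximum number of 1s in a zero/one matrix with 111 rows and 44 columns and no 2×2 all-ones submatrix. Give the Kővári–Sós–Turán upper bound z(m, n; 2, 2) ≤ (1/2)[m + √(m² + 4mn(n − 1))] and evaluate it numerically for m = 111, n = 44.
z(111, 44; 2, 2) ≤ (1/2)[111 + √(111² + 4·111·44·43)] = (1/2)[111 + √852369] = 517.1192

Kővári–Sós–Turán: let r_1, ..., r_111 be the row sums and z = Σ r_i the total number of 1s. Each pair of columns can share at most one row with both entries 1 (else a 2×2 all-ones block appears), so Σ_i C(r_i, 2) ≤ C(44, 2) = 946. By convexity Σ_i C(r_i, 2) ≥ 111·C(z/111, 2) = z(z − 111)/(2·111), giving z² − 111z − 111·44·43 ≤ 0 and hence z ≤ (1/2)[111 + √(12321 + 4·210012)] = (1/2)[111 + √852369] ≈ (1/2)(111 + 923.2383) = 517.1192.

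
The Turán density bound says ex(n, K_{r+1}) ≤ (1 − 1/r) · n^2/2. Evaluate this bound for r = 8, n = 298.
Turán density bound = (7/8) · 298^2/2 = 155407/4 ≈ 38851.75

Turán's theorem: ex(n, K_{r+1}) is achieved by the complete r-partite Turán graph T(n, r) with parts as balanced as possible, and is at most (1 − 1/r) · n^2/2. For r = 8, n = 298: the density bound is (7/8) · 88804/2 = 155407/4 ≈ 38851.75. The integer-valued extremum is e(T(298, 8)) = 38851, which is strictly less than the density bound 155407/4 since 8 ∤ 298 (the parts of T(298, 8) cannot all be equal).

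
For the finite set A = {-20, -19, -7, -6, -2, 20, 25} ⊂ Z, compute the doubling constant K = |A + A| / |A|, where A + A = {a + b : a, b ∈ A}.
K = |A + A| / |A| = 26/7

Enumerate A + A = {a + b : a, b ∈ A}. With |A| = 7, there are |A|^2 = 49 ordered sum pairs; collecting distinct values, A + A = {-40, -39, -38, -27, -26, -25, -22, -21, -14, -13, -12, -9, -8, -4, 0, 1, 5, 6, 13, 14, 18, 19, 23, 40, 45, 50}, so |A + A| = 26. Thus K = 26/7. For comparison, the minimum possible |A + A| over all 7-element sets is 2·7 − 1 = 13 (so min K = 13/7), attained only by arithmetic progressions.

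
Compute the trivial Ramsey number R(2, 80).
R(2, 80) = 80

R(2, k) = k for all k ≥ 2: in a 2-colouring of K_k, either some edge is red (a red K_2) or all edges are blue (a blue K_k). And K_{79} coloured all-blue has no blue K_80, so R(2, 80) > 79. Hence R(2, 80) = 80.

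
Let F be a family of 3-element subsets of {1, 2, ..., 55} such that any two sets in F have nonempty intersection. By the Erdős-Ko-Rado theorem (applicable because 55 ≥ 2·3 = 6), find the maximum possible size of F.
max |F| = C(54, 2) = 1431

Erdős-Ko-Rado (1961): when n ≥ 2k, max |F| = C(n−1, k−1). The bound is attained by the star {A : i ∈ A} for any fixed i ∈ [n]. Here C(55−1, 3−1) = C(54, 2) = 1431.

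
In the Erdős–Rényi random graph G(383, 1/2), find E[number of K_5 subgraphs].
E[# K_5] = C(383, 5) · (1/2)^C(5, 2) = 66900393631 / 2^10 ≈ 65332415.655273

For each 5-subset S of vertices (there are C(383, 5) = 66900393631 such S), let X_S = 1 if S induces a K_5 (all C(5, 2) = 10 edges present). Then P(X_S = 1) = (1/2)^10 = 1/1024. By linearity of expectation, E[# K_5] = C(383, 5) · (1/2)^10 = 66900393631 / 1024 ≈ 65332415.655273.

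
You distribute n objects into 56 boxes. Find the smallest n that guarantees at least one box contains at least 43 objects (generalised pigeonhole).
n = (43 − 1)·56 + 1 = 2353

By the generalised pigeonhole principle, to guarantee some box contains ≥ r objects we need more than (r − 1) · k objects total. Threshold: n = (r − 1) · k + 1. With r = 43 and k = 56: n = 42 · 56 + 1 = 2352 + 1 = 2353. For n = 2352 = 42 · 56, we can put exactly 42 objects in every box, avoiding 43 in any single one — so 2353 is tight.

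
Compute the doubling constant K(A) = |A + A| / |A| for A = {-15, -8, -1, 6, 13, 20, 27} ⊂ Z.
K = |A + A| / |A| = 13/7

Enumerate A + A = {a + b : a, b ∈ A}. With |A| = 7, there are |A|^2 = 49 ordered sum pairs; collecting distinct values, A + A = {-30, -23, -16, -9, -2, 5, 12, 19, 26, 33, 40, 47, 54}, so |A + A| = 13. Thus K = 13/7. Here |A + A| = 2|A| − 1 = 13, the minimum possible — so K = 13/7 is minimal, which holds iff A is an arithmetic progression.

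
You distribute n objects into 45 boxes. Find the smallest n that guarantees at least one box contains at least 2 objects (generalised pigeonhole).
n = (2 − 1)·45 + 1 = 46

By the generalised pigeonhole principle, to guarantee some box contains ≥ r objects we need more than (r − 1) · k objects total. Threshold: n = (r − 1) · k + 1. With r = 2 and k = 45: n = 1 · 45 + 1 = 45 + 1 = 46. For n = 45 = 1 · 45, we can put exactly 1 objects in every box, avoiding 2 in any single one — so 46 is tight.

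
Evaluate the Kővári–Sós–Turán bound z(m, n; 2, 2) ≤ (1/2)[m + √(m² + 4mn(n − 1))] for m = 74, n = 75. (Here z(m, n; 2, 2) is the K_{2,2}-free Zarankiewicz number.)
z(74, 75; 2, 2) ≤ (1/2)[74 + √(74² + 4·74·75·74)] = (1/2)[74 + √1648276] = 678.926

Kővári–Sós–Turán: let r_1, ..., r_74 be the row sums and z = Σ r_i the total number of 1s. Each pair of columns can share at most one row with both entries 1 (else a 2×2 all-ones block appears), so Σ_i C(r_i, 2) ≤ C(75, 2) = 2775. By convexity Σ_i C(r_i, 2) ≥ 74·C(z/74, 2) = z(z − 74)/(2·74), giving z² − 74z − 74·75·74 ≤ 0 and hence z ≤ (1/2)[74 + √(5476 + 4·410700)] = (1/2)[74 + √1648276] ≈ (1/2)(74 + 1283.852) = 678.926.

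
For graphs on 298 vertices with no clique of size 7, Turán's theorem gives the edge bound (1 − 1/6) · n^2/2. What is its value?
Turán density bound = (5/6) · 298^2/2 = 111005/3 ≈ 37001.6667

Turán's theorem: ex(n, K_{r+1}) is achieved by the complete r-partite Turán graph T(n, r) with parts as balanced as possible, and is at most (1 − 1/r) · n^2/2. For r = 6, n = 298: the density bound is (5/6) · 88804/2 = 111005/3 ≈ 37001.6667. The integer-valued extremum is e(T(298, 6)) = 37001, which is strictly less than the density bound 111005/3 since 6 ∤ 298 (the parts of T(298, 6) cannot all be equal).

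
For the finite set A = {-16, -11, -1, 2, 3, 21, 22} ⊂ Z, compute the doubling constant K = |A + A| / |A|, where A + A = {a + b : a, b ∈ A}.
K = |A + A| / |A| = 25/7

Enumerate A + A = {a + b : a, b ∈ A}. With |A| = 7, there are |A|^2 = 49 ordered sum pairs; collecting distinct values, A + A = {-32, -27, -22, -17, -14, -13, -12, -9, -8, -2, 1, 2, 4, 5, 6, 10, 11, 20, 21, 23, 24, 25, 42, 43, 44}, so |A + A| = 25. Thus K = 25/7. For comparison, the minimum possible |A + A| over all 7-element sets is 2·7 − 1 = 13 (so min K = 13/7), attained only by arithmetic progressions.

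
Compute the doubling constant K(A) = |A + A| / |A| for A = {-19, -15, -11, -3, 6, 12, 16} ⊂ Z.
K = |A + A| / |A| = 24/7

Enumerate A + A = {a + b : a, b ∈ A}. With |A| = 7, there are |A|^2 = 49 ordered sum pairs; collecting distinct values, A + A = {-38, -34, -30, -26, -22, -18, -14, -13, -9, -7, -6, -5, -3, 1, 3, 5, 9, 12, 13, 18, 22, 24, 28, 32}, so |A + A| = 24. Thus K = 24/7. For comparison, the minimum possible |A + A| over all 7-element sets is 2·7 − 1 = 13 (so min K = 13/7), attained only by arithmetic progressions.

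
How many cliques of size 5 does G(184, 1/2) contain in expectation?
E[# K_5] = C(184, 5) · (1/2)^C(5, 2) = 1663834536 / 2^10 = 207979317/128 = 1624838.4140625

For each 5-subset S of vertices (there are C(184, 5) = 1663834536 such S), let X_S = 1 if S induces a K_5 (all C(5, 2) = 10 edges present). Then P(X_S = 1) = (1/2)^10 = 1/1024. By linearity of expectation, E[# K_5] = C(184, 5) · (1/2)^10 = 1663834536 / 1024 = 207979317/128 = 1624838.4140625.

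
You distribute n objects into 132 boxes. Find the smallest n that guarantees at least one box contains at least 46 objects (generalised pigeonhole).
n = (46 − 1)·132 + 1 = 5941

By the generalised pigeonhole principle, to guarantee some box contains ≥ r objects we need more than (r − 1) · k objects total. Threshold: n = (r − 1) · k + 1. With r = 46 and k = 132: n = 45 · 132 + 1 = 5940 + 1 = 5941. For n = 5940 = 45 · 132, we can put exactly 45 objects in every box, avoiding 46 in any single one — so 5941 is tight.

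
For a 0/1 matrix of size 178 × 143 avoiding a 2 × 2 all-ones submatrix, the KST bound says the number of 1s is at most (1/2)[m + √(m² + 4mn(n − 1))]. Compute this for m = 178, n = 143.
z(178, 143; 2, 2) ≤ (1/2)[178 + √(178² + 4·178·143·142)] = (1/2)[178 + √14489556] = 1992.2575

Kővári–Sós–Turán: let r_1, ..., r_178 be the row sums and z = Σ r_i the total number of 1s. Each pair of columns can share at most one row with both entries 1 (else a 2×2 all-ones block appears), so Σ_i C(r_i, 2) ≤ C(143, 2) = 10153. By convexity Σ_i C(r_i, 2) ≥ 178·C(z/178, 2) = z(z − 178)/(2·178), giving z² − 178z − 178·143·142 ≤ 0 and hence z ≤ (1/2)[178 + √(31684 + 4·3614468)] = (1/2)[178 + √14489556] ≈ (1/2)(178 + 3806.5149) = 1992.2575.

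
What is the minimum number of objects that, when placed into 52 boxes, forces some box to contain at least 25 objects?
n = (25 − 1)·52 + 1 = 1249

By the generalised pigeonhole principle, to guarantee some box contains ≥ r objects we need more than (r − 1) · k objects total. Threshold: n = (r − 1) · k + 1. With r = 25 and k = 52: n = 24 · 52 + 1 = 1248 + 1 = 1249. For n = 1248 = 24 · 52, we can put exactly 24 objects in every box, avoiding 25 in any single one — so 1249 is tight.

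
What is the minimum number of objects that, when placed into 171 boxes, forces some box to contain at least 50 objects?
n = (50 − 1)·171 + 1 = 8380

By the generalised pigeonhole principle, to guarantee some box contains ≥ r objects we need more than (r − 1) · k objects total. Threshold: n = (r − 1) · k + 1. With r = 50 and k = 171: n = 49 · 171 + 1 = 8379 + 1 = 8380. For n = 8379 = 49 · 171, we can put exactly 49 objects in every box, avoiding 50 in any single one — so 8380 is tight.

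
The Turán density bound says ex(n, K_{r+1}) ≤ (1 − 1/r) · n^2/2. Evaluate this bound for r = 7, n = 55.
Turán density bound = (6/7) · 55^2/2 = 9075/7 ≈ 1296.4286

Turán's theorem: ex(n, K_{r+1}) is achieved by the complete r-partite Turán graph T(n, r) with parts as balanced as possible, and is at most (1 − 1/r) · n^2/2. For r = 7, n = 55: the density bound is (6/7) · 3025/2 = 9075/7 ≈ 1296.4286. The integer-valued extremum is e(T(55, 7)) = 1296, which is strictly less than the density bound 9075/7 since 7 ∤ 55 (the parts of T(55, 7) cannot all be equal).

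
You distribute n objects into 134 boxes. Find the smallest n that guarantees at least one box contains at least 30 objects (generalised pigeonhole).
n = (30 − 1)·134 + 1 = 3887

By the generalised pigeonhole principle, to guarantee some box contains ≥ r objects we need more than (r − 1) · k objects total. Threshold: n = (r − 1) · k + 1. With r = 30 and k = 134: n = 29 · 134 + 1 = 3886 + 1 = 3887. For n = 3886 = 29 · 134, we can put exactly 29 objects in every box, avoiding 30 in any single one — so 3887 is tight.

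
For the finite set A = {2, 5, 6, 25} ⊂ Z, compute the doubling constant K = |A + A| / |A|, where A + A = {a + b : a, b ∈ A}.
K = |A + A| / |A| = 10/4 = 5/2

Enumerate A + A = {a + b : a, b ∈ A}. With |A| = 4, there are |A|^2 = 16 ordered sum pairs; collecting distinct values, A + A = {4, 7, 8, 10, 11, 12, 27, 30, 31, 50}, so |A + A| = 10. Thus K = 10/4 = 5/2. For comparison, the minimum possible |A + A| over all 4-element sets is 2·4 − 1 = 7 (so min K = 7/4), attained only by arithmetic progressions.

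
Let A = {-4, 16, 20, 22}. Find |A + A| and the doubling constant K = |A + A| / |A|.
K = |A + A| / |A| = 10/4 = 5/2

Enumerate A + A = {a + b : a, b ∈ A}. With |A| = 4, there are |A|^2 = 16 ordered sum pairs; collecting distinct values, A + A = {-8, 12, 16, 18, 32, 36, 38, 40, 42, 44}, so |A + A| = 10. Thus K = 10/4 = 5/2. For comparison, the minimum possible |A + A| over all 4-element sets is 2·4 − 1 = 7 (so min K = 7/4), attained only by arithmetic progressions.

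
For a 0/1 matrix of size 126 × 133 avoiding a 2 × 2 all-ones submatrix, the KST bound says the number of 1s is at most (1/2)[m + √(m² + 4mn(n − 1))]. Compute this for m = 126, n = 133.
z(126, 133; 2, 2) ≤ (1/2)[126 + √(126² + 4·126·133·132)] = (1/2)[126 + √8864100] = 1551.6319

Kővári–Sós–Turán: let r_1, ..., r_126 be the row sums and z = Σ r_i the total number of 1s. Each pair of columns can share at most one row with both entries 1 (else a 2×2 all-ones block appears), so Σ_i C(r_i, 2) ≤ C(133, 2) = 8778. By convexity Σ_i C(r_i, 2) ≥ 126·C(z/126, 2) = z(z − 126)/(2·126), giving z² − 126z − 126·133·132 ≤ 0 and hence z ≤ (1/2)[126 + √(15876 + 4·2212056)] = (1/2)[126 + √8864100] ≈ (1/2)(126 + 2977.2638) = 1551.6319.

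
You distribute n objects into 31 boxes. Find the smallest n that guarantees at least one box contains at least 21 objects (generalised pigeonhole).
n = (21 − 1)·31 + 1 = 621

By the generalised pigeonhole principle, to guarantee some box contains ≥ r objects we need more than (r − 1) · k objects total. Threshold: n = (r − 1) · k + 1. With r = 21 and k = 31: n = 20 · 31 + 1 = 620 + 1 = 621. For n = 620 = 20 · 31, we can put exactly 20 objects in every box, avoiding 21 in any single one — so 621 is tight.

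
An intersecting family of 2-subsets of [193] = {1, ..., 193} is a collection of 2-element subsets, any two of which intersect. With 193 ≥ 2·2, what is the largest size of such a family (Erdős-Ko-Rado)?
max |F| = C(192, 1) = 192

Erdős-Ko-Rado (1961): when n ≥ 2k, max |F| = C(n−1, k−1). The bound is attained by the star {A : i ∈ A} for any fixed i ∈ [n]. Here C(193−1, 2−1) = C(192, 1) = 192.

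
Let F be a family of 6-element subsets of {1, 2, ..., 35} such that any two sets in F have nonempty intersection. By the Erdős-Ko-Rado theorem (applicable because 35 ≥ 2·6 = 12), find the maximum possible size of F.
max |F| = C(34, 5) = 278256

Erdős-Ko-Rado (1961): when n ≥ 2k, max |F| = C(n−1, k−1). The bound is attained by the star {A : i ∈ A} for any fixed i ∈ [n]. Here C(35−1, 6−1) = C(34, 5) = 278256.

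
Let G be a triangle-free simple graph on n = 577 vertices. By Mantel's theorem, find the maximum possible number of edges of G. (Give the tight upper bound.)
ex(577, K_3) = ⌊577^2/4⌋ = 83232

Mantel (1907): a triangle-free graph on n vertices has at most ⌊n^2/4⌋ edges, with equality for the complete bipartite graph K_{⌊n/2⌋, ⌈n/2⌉}. For n = 577: ⌊577^2/4⌋ = ⌊332929/4⌋ = 83232. The extremal graph is K_{288, 289}, which has 288·289 = 83232 edges.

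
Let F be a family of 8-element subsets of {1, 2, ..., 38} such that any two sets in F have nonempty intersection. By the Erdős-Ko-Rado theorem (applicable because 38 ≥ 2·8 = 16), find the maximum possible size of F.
max |F| = C(37, 7) = 10295472

The Erdős-Ko-Rado theorem states: for n ≥ 2k, an intersecting family of k-subsets of an n-element set has size at most C(n − 1, k − 1), with equality for 'star' families {A ⊆ [n] : |A| = k, i ∈ A} (fix an element i). For n = 38, k = 8: C(37, 7) = 10295472.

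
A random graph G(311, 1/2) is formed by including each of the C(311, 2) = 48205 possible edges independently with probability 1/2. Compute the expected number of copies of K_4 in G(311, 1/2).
E[# K_4] = C(311, 4) · (1/2)^C(4, 2) = 382313855 / 2^6 = 5973653.984375

For each 4-subset S of vertices (there are C(311, 4) = 382313855 such S), let X_S = 1 if S induces a K_4 (all C(4, 2) = 6 edges present). Then P(X_S = 1) = (1/2)^6 = 1/64. By linearity of expectation, E[# K_4] = C(311, 4) · (1/2)^6 = 382313855 / 64 = 5973653.984375.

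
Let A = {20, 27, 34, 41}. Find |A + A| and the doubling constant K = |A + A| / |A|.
K = |A + A| / |A| = 7/4

Enumerate A + A = {a + b : a, b ∈ A}. With |A| = 4, there are |A|^2 = 16 ordered sum pairs; collecting distinct values, A + A = {40, 47, 54, 61, 68, 75, 82}, so |A + A| = 7. Thus K = 7/4. Here |A + A| = 2|A| − 1 = 7, the minimum possible — so K = 7/4 is minimal, which holds iff A is an arithmetic progression.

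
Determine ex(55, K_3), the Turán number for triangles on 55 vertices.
ex(55, K_3) = ⌊55^2/4⌋ = 756

Mantel (1907): a triangle-free graph on n vertices has at most ⌊n^2/4⌋ edges, with equality for the complete bipartite graph K_{⌊n/2⌋, ⌈n/2⌉}. For n = 55: ⌊55^2/4⌋ = ⌊3025/4⌋ = 756. The extremal graph is K_{27, 28}, which has 27·28 = 756 edges.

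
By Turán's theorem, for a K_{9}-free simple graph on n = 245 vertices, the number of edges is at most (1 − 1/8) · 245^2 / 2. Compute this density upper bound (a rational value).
Turán density bound = (7/8) · 245^2/2 = 420175/16 ≈ 26260.9375

Turán's theorem: ex(n, K_{r+1}) is achieved by the complete r-partite Turán graph T(n, r) with parts as balanced as possible, and is at most (1 − 1/r) · n^2/2. For r = 8, n = 245: the density bound is (7/8) · 60025/2 = 420175/16 ≈ 26260.9375. The integer-valued extremum is e(T(245, 8)) = 26260, which is strictly less than the density bound 420175/16 since 8 ∤ 245 (the parts of T(245, 8) cannot all be equal).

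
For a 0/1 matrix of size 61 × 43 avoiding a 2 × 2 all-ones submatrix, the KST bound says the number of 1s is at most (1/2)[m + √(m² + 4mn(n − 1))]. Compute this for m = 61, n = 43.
z(61, 43; 2, 2) ≤ (1/2)[61 + √(61² + 4·61·43·42)] = (1/2)[61 + √444385] = 363.811

Kővári–Sós–Turán: let r_1, ..., r_61 be the row sums and z = Σ r_i the total number of 1s. Each pair of columns can share at most one row with both entries 1 (else a 2×2 all-ones block appears), so Σ_i C(r_i, 2) ≤ C(43, 2) = 903. By convexity Σ_i C(r_i, 2) ≥ 61·C(z/61, 2) = z(z − 61)/(2·61), giving z² − 61z − 61·43·42 ≤ 0 and hence z ≤ (1/2)[61 + √(3721 + 4·110166)] = (1/2)[61 + √444385] ≈ (1/2)(61 + 666.6221) = 363.811.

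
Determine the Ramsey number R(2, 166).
R(2, 166) = 166

R(2, k) = k for all k ≥ 2: in a 2-colouring of K_k, either some edge is red (a red K_2) or all edges are blue (a blue K_k). And K_{165} coloured all-blue has no blue K_166, so R(2, 166) > 165. Hence R(2, 166) = 166.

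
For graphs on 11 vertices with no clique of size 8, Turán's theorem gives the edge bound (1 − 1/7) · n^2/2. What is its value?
Turán density bound = (6/7) · 11^2/2 = 363/7 ≈ 51.8571

Turán's theorem: ex(n, K_{r+1}) is achieved by the complete r-partite Turán graph T(n, r) with parts as balanced as possible, and is at most (1 − 1/r) · n^2/2. For r = 7, n = 11: the density bound is (6/7) · 121/2 = 363/7 ≈ 51.8571. The integer-valued extremum is e(T(11, 7)) = 51, which is strictly less than the density bound 363/7 since 7 ∤ 11 (the parts of T(11, 7) cannot all be equal).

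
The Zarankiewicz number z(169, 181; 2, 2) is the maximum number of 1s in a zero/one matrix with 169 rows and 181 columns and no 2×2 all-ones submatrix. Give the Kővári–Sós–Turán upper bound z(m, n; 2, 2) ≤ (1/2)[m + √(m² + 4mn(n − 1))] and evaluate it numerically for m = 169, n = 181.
z(169, 181; 2, 2) ≤ (1/2)[169 + √(169² + 4·169·181·180)] = (1/2)[169 + √22052641] = 2432.512

Kővári–Sós–Turán: let r_1, ..., r_169 be the row sums and z = Σ r_i the total number of 1s. Each pair of columns can share at most one row with both entries 1 (else a 2×2 all-ones block appears), so Σ_i C(r_i, 2) ≤ C(181, 2) = 16290. By convexity Σ_i C(r_i, 2) ≥ 169·C(z/169, 2) = z(z − 169)/(2·169), giving z² − 169z − 169·181·180 ≤ 0 and hence z ≤ (1/2)[169 + √(28561 + 4·5506020)] = (1/2)[169 + √22052641] ≈ (1/2)(169 + 4696.024) = 2432.512.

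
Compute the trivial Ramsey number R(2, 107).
R(2, 107) = 107

R(2, k) = k for all k ≥ 2: in a 2-colouring of K_k, either some edge is red (a red K_2) or all edges are blue (a blue K_k). And K_{106} coloured all-blue has no blue K_107, so R(2, 107) > 106. Hence R(2, 107) = 107.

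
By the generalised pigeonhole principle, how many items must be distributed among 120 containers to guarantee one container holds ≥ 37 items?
n = (37 − 1)·120 + 1 = 4321

By the generalised pigeonhole principle, to guarantee some box contains ≥ r objects we need more than (r − 1) · k objects total. Threshold: n = (r − 1) · k + 1. With r = 37 and k = 120: n = 36 · 120 + 1 = 4320 + 1 = 4321. For n = 4320 = 36 · 120, we can put exactly 36 objects in every box, avoiding 37 in any single one — so 4321 is tight.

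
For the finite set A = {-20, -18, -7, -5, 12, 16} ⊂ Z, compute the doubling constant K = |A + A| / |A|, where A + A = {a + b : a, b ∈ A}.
K = |A + A| / |A| = 20/6 = 10/3

Enumerate A + A = {a + b : a, b ∈ A}. With |A| = 6, there are |A|^2 = 36 ordered sum pairs; collecting distinct values, A + A = {-40, -38, -36, -27, -25, -23, -14, -12, -10, -8, -6, -4, -2, 5, 7, 9, 11, 24, 28, 32}, so |A + A| = 20. Thus K = 20/6 = 10/3. For comparison, the minimum possible |A + A| over all 6-element sets is 2·6 − 1 = 11 (so min K = 11/6), attained only by arithmetic progressions.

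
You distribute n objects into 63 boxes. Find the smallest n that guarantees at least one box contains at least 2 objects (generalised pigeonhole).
n = (2 − 1)·63 + 1 = 64

By the generalised pigeonhole principle, to guarantee some box contains ≥ r objects we need more than (r − 1) · k objects total. Threshold: n = (r − 1) · k + 1. With r = 2 and k = 63: n = 1 · 63 + 1 = 63 + 1 = 64. For n = 63 = 1 · 63, we can put exactly 1 objects in every box, avoiding 2 in any single one — so 64 is tight.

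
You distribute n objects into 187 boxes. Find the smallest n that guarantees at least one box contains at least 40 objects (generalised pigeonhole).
n = (40 − 1)·187 + 1 = 7294

By the generalised pigeonhole principle, to guarantee some box contains ≥ r objects we need more than (r − 1) · k objects total. Threshold: n = (r − 1) · k + 1. With r = 40 and k = 187: n = 39 · 187 + 1 = 7293 + 1 = 7294. For n = 7293 = 39 · 187, we can put exactly 39 objects in every box, avoiding 40 in any single one — so 7294 is tight.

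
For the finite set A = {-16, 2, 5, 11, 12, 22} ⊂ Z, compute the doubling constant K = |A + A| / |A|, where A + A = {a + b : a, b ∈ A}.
K = |A + A| / |A| = 20/6 = 10/3

Enumerate A + A = {a + b : a, b ∈ A}. With |A| = 6, there are |A|^2 = 36 ordered sum pairs; collecting distinct values, A + A = {-32, -14, -11, -5, -4, 4, 6, 7, 10, 13, 14, 16, 17, 22, 23, 24, 27, 33, 34, 44}, so |A + A| = 20. Thus K = 20/6 = 10/3. For comparison, the minimum possible |A + A| over all 6-element sets is 2·6 − 1 = 11 (so min K = 11/6), attained only by arithmetic progressions.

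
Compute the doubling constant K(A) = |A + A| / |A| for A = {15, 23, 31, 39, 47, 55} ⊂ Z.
K = |A + A| / |A| = 11/6

Enumerate A + A = {a + b : a, b ∈ A}. With |A| = 6, there are |A|^2 = 36 ordered sum pairs; collecting distinct values, A + A = {30, 38, 46, 54, 62, 70, 78, 86, 94, 102, 110}, so |A + A| = 11. Thus K = 11/6. Here |A + A| = 2|A| − 1 = 11, the minimum possible — so K = 11/6 is minimal, which holds iff A is an arithmetic progression.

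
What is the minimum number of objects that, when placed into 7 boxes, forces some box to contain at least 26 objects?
n = (26 − 1)·7 + 1 = 176

By the generalised pigeonhole principle, to guarantee some box contains ≥ r objects we need more than (r − 1) · k objects total. Threshold: n = (r − 1) · k + 1. With r = 26 and k = 7: n = 25 · 7 + 1 = 175 + 1 = 176. For n = 175 = 25 · 7, we can put exactly 25 objects in every box, avoiding 26 in any single one — so 176 is tight.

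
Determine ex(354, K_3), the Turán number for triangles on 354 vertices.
ex(354, K_3) = ⌊354^2/4⌋ = 31329

Mantel (1907): a triangle-free graph on n vertices has at most ⌊n^2/4⌋ edges, with equality for the complete bipartite graph K_{⌊n/2⌋, ⌈n/2⌉}. For n = 354: ⌊354^2/4⌋ = ⌊125316/4⌋ = 31329. The extremal graph is K_{177, 177}, which has 177·177 = 31329 edges.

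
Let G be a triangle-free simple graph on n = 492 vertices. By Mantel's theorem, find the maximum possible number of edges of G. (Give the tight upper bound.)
ex(492, K_3) = ⌊492^2/4⌋ = 60516

Mantel (1907): a triangle-free graph on n vertices has at most ⌊n^2/4⌋ edges, with equality for the complete bipartite graph K_{⌊n/2⌋, ⌈n/2⌉}. For n = 492: ⌊492^2/4⌋ = ⌊242064/4⌋ = 60516. The extremal graph is K_{246, 246}, which has 246·246 = 60516 edges.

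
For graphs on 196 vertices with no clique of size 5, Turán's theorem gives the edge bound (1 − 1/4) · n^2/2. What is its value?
Turán density bound = (3/4) · 196^2/2 = 14406

Turán's theorem: ex(n, K_{r+1}) is achieved by the complete r-partite Turán graph T(n, r) with parts as balanced as possible, and is at most (1 − 1/r) · n^2/2. For r = 4, n = 196: the density bound is (3/4) · 38416/2 = 14406. Since 4 ∣ 196, the Turán graph T(196, 4) has parts of equal size 49, and its edge count e(T(196, 4)) = 14406 attains the density bound exactly.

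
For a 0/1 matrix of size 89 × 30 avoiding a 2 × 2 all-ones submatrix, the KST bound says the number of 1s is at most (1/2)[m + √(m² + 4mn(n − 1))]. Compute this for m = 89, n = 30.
z(89, 30; 2, 2) ≤ (1/2)[89 + √(89² + 4·89·30·29)] = (1/2)[89 + √317641] = 326.2982

Kővári–Sós–Turán: let r_1, ..., r_89 be the row sums and z = Σ r_i the total number of 1s. Each pair of columns can share at most one row with both entries 1 (else a 2×2 all-ones block appears), so Σ_i C(r_i, 2) ≤ C(30, 2) = 435. By convexity Σ_i C(r_i, 2) ≥ 89·C(z/89, 2) = z(z − 89)/(2·89), giving z² − 89z − 89·30·29 ≤ 0 and hence z ≤ (1/2)[89 + √(7921 + 4·77430)] = (1/2)[89 + √317641] ≈ (1/2)(89 + 563.5965) = 326.2982.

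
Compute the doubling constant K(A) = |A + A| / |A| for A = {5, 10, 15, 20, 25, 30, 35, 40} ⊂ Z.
K = |A + A| / |A| = 15/8

Enumerate A + A = {a + b : a, b ∈ A}. With |A| = 8, there are |A|^2 = 64 ordered sum pairs; collecting distinct values, A + A = {10, 15, 20, 25, 30, 35, 40, 45, 50, 55, 60, 65, 70, 75, 80}, so |A + A| = 15. Thus K = 15/8. Here |A + A| = 2|A| − 1 = 15, the minimum possible — so K = 15/8 is minimal, which holds iff A is an arithmetic progression.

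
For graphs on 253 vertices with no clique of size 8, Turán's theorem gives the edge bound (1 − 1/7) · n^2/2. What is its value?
Turán density bound = (6/7) · 253^2/2 = 192027/7 ≈ 27432.4286

Turán's theorem: ex(n, K_{r+1}) is achieved by the complete r-partite Turán graph T(n, r) with parts as balanced as possible, and is at most (1 − 1/r) · n^2/2. For r = 7, n = 253: the density bound is (6/7) · 64009/2 = 192027/7 ≈ 27432.4286. The integer-valued extremum is e(T(253, 7)) = 27432, which is strictly less than the density bound 192027/7 since 7 ∤ 253 (the parts of T(253, 7) cannot all be equal).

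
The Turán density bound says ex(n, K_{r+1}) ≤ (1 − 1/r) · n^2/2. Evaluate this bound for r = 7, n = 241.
Turán density bound = (6/7) · 241^2/2 = 174243/7 ≈ 24891.8571

Turán's theorem: ex(n, K_{r+1}) is achieved by the complete r-partite Turán graph T(n, r) with parts as balanced as possible, and is at most (1 − 1/r) · n^2/2. For r = 7, n = 241: the density bound is (6/7) · 58081/2 = 174243/7 ≈ 24891.8571. The integer-valued extremum is e(T(241, 7)) = 24891, which is strictly less than the density bound 174243/7 since 7 ∤ 241 (the parts of T(241, 7) cannot all be equal).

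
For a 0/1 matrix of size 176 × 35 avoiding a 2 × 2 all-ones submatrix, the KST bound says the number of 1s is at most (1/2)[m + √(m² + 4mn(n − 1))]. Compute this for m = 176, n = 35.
z(176, 35; 2, 2) ≤ (1/2)[176 + √(176² + 4·176·35·34)] = (1/2)[176 + √868736] = 554.03

Kővári–Sós–Turán: let r_1, ..., r_176 be the row sums and z = Σ r_i the total number of 1s. Each pair of columns can share at most one row with both entries 1 (else a 2×2 all-ones block appears), so Σ_i C(r_i, 2) ≤ C(35, 2) = 595. By convexity Σ_i C(r_i, 2) ≥ 176·C(z/176, 2) = z(z − 176)/(2·176), giving z² − 176z − 176·35·34 ≤ 0 and hence z ≤ (1/2)[176 + √(30976 + 4·209440)] = (1/2)[176 + √868736] ≈ (1/2)(176 + 932.0601) = 554.03.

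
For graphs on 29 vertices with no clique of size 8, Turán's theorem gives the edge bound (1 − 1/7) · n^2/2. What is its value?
Turán density bound = (6/7) · 29^2/2 = 2523/7 ≈ 360.4286

Turán's theorem: ex(n, K_{r+1}) is achieved by the complete r-partite Turán graph T(n, r) with parts as balanced as possible, and is at most (1 − 1/r) · n^2/2. For r = 7, n = 29: the density bound is (6/7) · 841/2 = 2523/7 ≈ 360.4286. The integer-valued extremum is e(T(29, 7)) = 360, which is strictly less than the density bound 2523/7 since 7 ∤ 29 (the parts of T(29, 7) cannot all be equal).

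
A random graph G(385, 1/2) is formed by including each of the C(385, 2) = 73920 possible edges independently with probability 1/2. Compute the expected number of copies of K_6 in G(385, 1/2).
E[# K_6] = C(385, 6) · (1/2)^C(6, 2) = 4349408176960 / 2^15 = 67959502765/512 ≈ 132733403.837891

For each 6-subset S of vertices (there are C(385, 6) = 4349408176960 such S), let X_S = 1 if S induces a K_6 (all C(6, 2) = 15 edges present). Then P(X_S = 1) = (1/2)^15 = 1/32768. By linearity of expectation, E[# K_6] = C(385, 6) · (1/2)^15 = 4349408176960 / 32768 = 67959502765/512 ≈ 132733403.837891.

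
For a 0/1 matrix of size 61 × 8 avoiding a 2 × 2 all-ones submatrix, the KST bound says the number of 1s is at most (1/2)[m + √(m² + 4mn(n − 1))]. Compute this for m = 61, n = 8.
z(61, 8; 2, 2) ≤ (1/2)[61 + √(61² + 4·61·8·7)] = (1/2)[61 + √17385] = 96.4261

Kővári–Sós–Turán: let r_1, ..., r_61 be the row sums and z = Σ r_i the total number of 1s. Each pair of columns can share at most one row with both entries 1 (else a 2×2 all-ones block appears), so Σ_i C(r_i, 2) ≤ C(8, 2) = 28. By convexity Σ_i C(r_i, 2) ≥ 61·C(z/61, 2) = z(z − 61)/(2·61), giving z² − 61z − 61·8·7 ≤ 0 and hence z ≤ (1/2)[61 + √(3721 + 4·3416)] = (1/2)[61 + √17385] ≈ (1/2)(61 + 131.8522) = 96.4261.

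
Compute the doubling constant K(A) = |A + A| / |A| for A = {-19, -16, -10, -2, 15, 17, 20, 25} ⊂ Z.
K = |A + A| / |A| = 32/8 = 4

Enumerate A + A = {a + b : a, b ∈ A}. With |A| = 8, there are |A|^2 = 64 ordered sum pairs; collecting distinct values, A + A = {-38, -35, -32, -29, -26, -21, -20, -18, -12, -4, -2, -1, 1, 4, 5, 6, 7, 9, 10, 13, 15, 18, 23, 30, 32, 34, 35, 37, 40, 42, 45, 50}, so |A + A| = 32. Thus K = 32/8 = 4. For comparison, the minimum possible |A + A| over all 8-element sets is 2·8 − 1 = 15 (so min K = 15/8), attained only by arithmetic progressions.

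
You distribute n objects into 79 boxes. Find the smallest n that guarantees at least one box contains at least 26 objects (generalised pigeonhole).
n = (26 − 1)·79 + 1 = 1976

By the generalised pigeonhole principle, to guarantee some box contains ≥ r objects we need more than (r − 1) · k objects total. Threshold: n = (r − 1) · k + 1. With r = 26 and k = 79: n = 25 · 79 + 1 = 1975 + 1 = 1976. For n = 1975 = 25 · 79, we can put exactly 25 objects in every box, avoiding 26 in any single one — so 1976 is tight.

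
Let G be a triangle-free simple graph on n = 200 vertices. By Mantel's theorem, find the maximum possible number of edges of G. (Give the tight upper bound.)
ex(200, K_3) = ⌊200^2/4⌋ = 10000

Mantel (1907): a triangle-free graph on n vertices has at most ⌊n^2/4⌋ edges, with equality for the complete bipartite graph K_{⌊n/2⌋, ⌈n/2⌉}. For n = 200: ⌊200^2/4⌋ = ⌊40000/4⌋ = 10000. The extremal graph is K_{100, 100}, which has 100·100 = 10000 edges.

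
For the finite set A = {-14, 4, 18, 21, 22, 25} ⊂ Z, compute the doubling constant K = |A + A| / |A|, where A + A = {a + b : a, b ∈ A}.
K = |A + A| / |A| = 19/6

Enumerate A + A = {a + b : a, b ∈ A}. With |A| = 6, there are |A|^2 = 36 ordered sum pairs; collecting distinct values, A + A = {-28, -10, 4, 7, 8, 11, 22, 25, 26, 29, 36, 39, 40, 42, 43, 44, 46, 47, 50}, so |A + A| = 19. Thus K = 19/6. For comparison, the minimum possible |A + A| over all 6-element sets is 2·6 − 1 = 11 (so min K = 11/6), attained only by arithmetic progressions.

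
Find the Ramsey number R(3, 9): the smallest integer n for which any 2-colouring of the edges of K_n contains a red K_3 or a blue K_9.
R(3, 9) = 36

Lower bound: an explicit 2-colouring of K_{35} (typically a Paley-type or other structured construction) avoids a red K_3 and a blue K_9, showing R(3, 9) > 35.
Upper bound: the simple Erdős–Szekeres recurrence only gives R(3, 9) ≤ 37; the tight bound R(3, 9) ≤ 36 requires a sharper case analysis (or computer search) of 2-colourings of K_{36}.
Hence R(3, 9) = 36.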